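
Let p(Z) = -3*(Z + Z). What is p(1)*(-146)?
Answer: 876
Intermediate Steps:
p(Z) = -6*Z
p(1)*(-146) = -6*1*(-146) = -6*(-146) = 876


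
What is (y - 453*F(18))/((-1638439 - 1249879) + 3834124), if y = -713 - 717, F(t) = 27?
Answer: -13661/945806 ≈ -0.014444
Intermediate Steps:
y = -1430
(y - 453*F(18))/((-1638439 - 1249879) + 3834124) = (-1430 - 453*27)/((-1638439 - 1249879) + 3834124) = (-1430 - 12231)/(-2888318 + 3834124) = -13661/945806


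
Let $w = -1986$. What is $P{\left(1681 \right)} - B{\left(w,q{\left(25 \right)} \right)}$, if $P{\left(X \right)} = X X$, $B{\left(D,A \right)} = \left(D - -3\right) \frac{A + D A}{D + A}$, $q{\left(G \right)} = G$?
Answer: $\frac{5639723696}{1961} \approx 2.8759 \cdot 10^{6}$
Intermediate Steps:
$B{\left(D,A \right)} = \frac{\left(3 + D\right) \left(A + A D\right)}{A + D}$ ($B{\left(D,A \right)} = \left(D + 3\right) \frac{A + A D}{A + D} = \left(3 + D\right) \frac{A + A D}{A + D} = \frac{\left(3 + D\right) \left(A + A D\right)}{A + D}$)
$P{\left(X \right)} = X^{2}$
$P{\left(1681 \right)} - B{\left(w,q{\left(25 \right)} \right)} = 1681^{2} - \frac{25 \left(3 + \left(-1986\right)^{2} + 4 \left(-1986\right)\right)}{25 - 1986} = 2825761 - \frac{25 \left(3 + 3944196 - 7944\right)}{-1961} = 2825761 - 25 \left(- \frac{1}{1961}\right) 3936255 = 2825761 - - \frac{98406375}{1961} = 2825761 + \frac{98406375}{1961} = \frac{5639723696}{1961}$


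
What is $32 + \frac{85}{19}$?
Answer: $\frac{693}{19} \approx 36.474$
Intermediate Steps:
$32 + \frac{85}{19} = \frac{693}{19}$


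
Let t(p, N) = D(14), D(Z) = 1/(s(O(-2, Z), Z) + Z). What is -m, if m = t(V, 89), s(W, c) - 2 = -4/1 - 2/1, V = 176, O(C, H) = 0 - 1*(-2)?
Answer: -1/10 ≈ -0.10000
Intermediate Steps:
O(C, H) = 2 (O(C, H) = 0 + 2 = 2)
s(W, c) = -4 (s(W, c) = 2 + (-4/1 - 2/1) = 2 + (-4*1 - 2*1) = 2 + (-4 - 2) = 2 - 6 = -4)
D(Z) = 1/(-4 + Z)
t(p, N) = 1/10 (t(p, N) = 1/(-4 + 14) = 1/10)
m = 1/10 ≈ 0.10000
-m = -1*1/10 = -1/10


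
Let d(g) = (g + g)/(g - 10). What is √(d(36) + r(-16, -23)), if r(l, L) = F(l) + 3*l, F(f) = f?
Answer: 2*I*√2587/13 ≈ 7.825*I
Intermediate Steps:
d(g) = 2*g/(-10 + g) (d(g) = (2*g)/(-10 + g) = 2*g/(-10 + g))
r(l, L) = 4*l (r(l, L) = l + 3*l = 4*l)
√(d(36) + r(-16, -23)) = √(2*36/(-10 + 36) + 4*(-16)) = √(2*36/26 - 64) = √(2*36*(1/26) - 64) = √(36/13 - 64) = √(-796/13) = 2*I*√2587/13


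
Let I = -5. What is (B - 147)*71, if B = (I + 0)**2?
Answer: -8662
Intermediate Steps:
B = 25 (B = (-5 + 0)**2 = (-5)**2 = 25)
(B - 147)*71 = (25 - 147)*71 = -122*71 = -8662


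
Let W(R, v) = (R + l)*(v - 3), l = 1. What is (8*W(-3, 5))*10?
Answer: -320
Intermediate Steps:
W(R, v) = (1 + R)*(-3 + v) (W(R, v) = (R + 1)*(v - 3) = (1 + R)*(-3 + v))
(8*W(-3, 5))*10 = (8*(-3 + 5 - 3*(-3) - 3*5))*10 = (8*(-3 + 5 + 9 - 15))*10 = (8*(-4))*10 = -32*10 = -320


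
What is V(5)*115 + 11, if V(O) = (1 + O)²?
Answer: 4151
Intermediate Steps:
V(5)*115 + 11 = (1 + 5)²*115 + 11 = 6²*115 + 11 = 36*115 + 11 = 4140 + 11 = 4151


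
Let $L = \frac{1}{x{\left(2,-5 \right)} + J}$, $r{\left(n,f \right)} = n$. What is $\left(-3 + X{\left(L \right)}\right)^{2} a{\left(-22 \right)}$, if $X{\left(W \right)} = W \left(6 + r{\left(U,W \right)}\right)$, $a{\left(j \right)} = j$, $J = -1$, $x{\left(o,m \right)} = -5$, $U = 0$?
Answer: $-352$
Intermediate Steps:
$L = - \frac{1}{6}$ ($L = \frac{1}{-5 - 1} = \frac{1}{-6} = - \frac{1}{6} \approx -0.16667$)
$X{\left(W \right)} = 6 W$ ($X{\left(W \right)} = W \left(6 + 0\right) = W 6 = 6 W$)
$\left(-3 + X{\left(L \right)}\right)^{2} a{\left(-22 \right)} = \left(-3 + 6 \left(- \frac{1}{6}\right)\right)^{2} \left(-22\right) = \left(-3 - 1\right)^{2} \left(-22\right) = \left(-4\right)^{2} \left(-22\right) = 16 \left(-22\right) = -352$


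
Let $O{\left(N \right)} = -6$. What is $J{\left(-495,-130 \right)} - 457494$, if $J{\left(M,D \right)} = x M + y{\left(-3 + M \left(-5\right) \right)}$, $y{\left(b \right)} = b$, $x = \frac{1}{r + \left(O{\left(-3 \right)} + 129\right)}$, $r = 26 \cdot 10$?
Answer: $- \frac{174273921}{383} \approx -4.5502 \cdot 10^{5}$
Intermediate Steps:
$r = 260$
$x = \frac{1}{383}$ ($x = \frac{1}{260 + \left(-6 + 129\right)} = \frac{1}{260 + 123} = \frac{1}{383} \approx 0.002611$)
$J{\left(M,D \right)} = -3 - \frac{1914 M}{383}$ ($J{\left(M,D \right)} = \frac{M}{383} + \left(-3 + M \left(-5\right)\right) = \frac{M}{383} - \left(3 + 5 M\right) = -3 - \frac{1914 M}{383}$)
$J{\left(-495,-130 \right)} - 457494 = \left(-3 - - \frac{947430}{383}\right) - 457494 = \left(-3 + \frac{947430}{383}\right) - 457494 = \frac{946281}{383} - 457494 = - \frac{174273921}{383}$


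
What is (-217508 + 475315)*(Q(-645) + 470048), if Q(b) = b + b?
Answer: 120849093706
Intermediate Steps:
Q(b) = 2*b
(-217508 + 475315)*(Q(-645) + 470048) = (-217508 + 475315)*(2*(-645) + 470048) = 257807*(-1290 + 470048) = 257807*468758 = 120849093706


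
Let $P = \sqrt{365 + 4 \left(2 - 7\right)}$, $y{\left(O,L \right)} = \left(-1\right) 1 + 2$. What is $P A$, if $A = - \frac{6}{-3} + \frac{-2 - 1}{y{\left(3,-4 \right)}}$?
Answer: $- \sqrt{345} \approx -18.574$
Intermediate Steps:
$y{\left(O,L \right)} = 1$ ($y{\left(O,L \right)} = -1 + 2 = 1$)
$A = -1$ ($A = - \frac{6}{-3} + \frac{-2 - 1}{1} = \left(-6\right) \left(- \frac{1}{3}\right) - 3 = 2 - 3 = -1$)
$P = \sqrt{345}$ ($P = \sqrt{365 + 4 \left(-5\right)} = \sqrt{365 - 20} = \sqrt{345} \approx 18.574$)
$P A = \sqrt{345} \left(-1\right) = - \sqrt{345}$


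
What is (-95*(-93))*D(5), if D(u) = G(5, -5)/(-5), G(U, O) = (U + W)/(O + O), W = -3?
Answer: 1767/5 ≈ 353.40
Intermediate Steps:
G(U, O) = (-3 + U)/(2*O) (G(U, O) = (U - 3)/(O + O) = (-3 + U)/((2*O)) = (-3 + U)*(1/(2*O)) = (-3 + U)/(2*O))
D(u) = 1/25 (D(u) = ((½)*(-3 + 5)/(-5))/(-5) = ((½)*(-⅕)*2)*(-⅕) = -⅕*(-⅕) = 1/25)
(-95*(-93))*D(5) = -95*(-93)*(1/25) = 8835*(1/25) = 1767/5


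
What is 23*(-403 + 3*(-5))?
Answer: -9614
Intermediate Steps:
23*(-403 + 3*(-5)) = 23*(-403 - 15) = 23*(-418) = -9614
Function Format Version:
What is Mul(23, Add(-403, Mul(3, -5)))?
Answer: -9614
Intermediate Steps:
Mul(23, Add(-403, Mul(3, -5))) = Mul(23, Add(-403, -15)) = Mul(23, -418) = -9614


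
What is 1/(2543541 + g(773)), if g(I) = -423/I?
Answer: 773/1966156770 ≈ 3.9315e-7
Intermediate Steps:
1/(2543541 + g(773)) = 1/(2543541 - 423/773) = 1/(1966156770/773) = 773/1966156770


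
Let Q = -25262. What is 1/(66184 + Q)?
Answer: 1/40922 ≈ 2.4437e-5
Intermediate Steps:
1/(66184 + Q) = 1/(66184 - 25262) = 1/40922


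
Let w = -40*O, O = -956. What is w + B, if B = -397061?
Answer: -358821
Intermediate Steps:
w = 38240 (w = -40*(-956) = 38240)
w + B = 38240 - 397061 = -358821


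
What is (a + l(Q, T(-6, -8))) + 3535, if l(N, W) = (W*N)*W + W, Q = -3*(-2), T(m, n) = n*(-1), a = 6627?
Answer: 10554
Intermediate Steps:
T(m, n) = -n
Q = 6
l(N, W) = W + N*W² (l(N, W) = (N*W)*W + W = N*W² + W = W + N*W²)
(a + l(Q, T(-6, -8))) + 3535 = (6627 + (-1*(-8))*(1 + 6*(-1*(-8)))) + 3535 = (6627 + 8*(1 + 6*8)) + 3535 = (6627 + 8*(1 + 48)) + 3535 = (6627 + 8*49) + 3535 = (6627 + 392) + 3535 = 7019 + 3535 = 10554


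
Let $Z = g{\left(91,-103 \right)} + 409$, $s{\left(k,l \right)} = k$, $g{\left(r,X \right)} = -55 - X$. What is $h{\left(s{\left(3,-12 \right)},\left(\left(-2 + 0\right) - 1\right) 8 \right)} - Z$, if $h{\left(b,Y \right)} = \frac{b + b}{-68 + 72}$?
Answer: $- \frac{911}{2} \approx -455.5$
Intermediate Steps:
$h{\left(b,Y \right)} = \frac{b}{2}$ ($h{\left(b,Y \right)} = \frac{2 b}{4} = 2 b \frac{1}{4} = \frac{b}{2}$)
$Z = 457$ ($Z = \left(-55 - -103\right) + 409 = \left(-55 + 103\right) + 409 = 48 + 409 = 457$)
$h{\left(s{\left(3,-12 \right)},\left(\left(-2 + 0\right) - 1\right) 8 \right)} - Z = \frac{1}{2} \cdot 3 - 457 = \frac{3}{2} - 457 = - \frac{911}{2}$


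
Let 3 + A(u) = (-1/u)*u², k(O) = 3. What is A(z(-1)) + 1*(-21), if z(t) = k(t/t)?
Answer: -27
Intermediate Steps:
z(t) = 3
A(u) = -3 - u (A(u) = -3 + (-1/u)*u² = -3 - u)
A(z(-1)) + 1*(-21) = (-3 - 1*3) + 1*(-21) = (-3 - 3) - 21 = -6 - 21 = -27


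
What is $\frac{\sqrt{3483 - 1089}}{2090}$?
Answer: $\frac{3 \sqrt{266}}{2090} \approx 0.023411$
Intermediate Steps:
$\frac{\sqrt{3483 - 1089}}{2090} = \sqrt{2394} \cdot \frac{1}{2090} = 3 \sqrt{266} \cdot \frac{1}{2090} = \frac{3 \sqrt{266}}{2090}$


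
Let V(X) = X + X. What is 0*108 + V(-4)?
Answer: -8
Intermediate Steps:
V(X) = 2*X
0*108 + V(-4) = 0*108 + 2*(-4) = 0 - 8 = -8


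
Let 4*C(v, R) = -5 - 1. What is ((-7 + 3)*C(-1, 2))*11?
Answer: 66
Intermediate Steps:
C(v, R) = -3/2 (C(v, R) = (-5 - 1)/4 = (1/4)*(-6) = -3/2)
((-7 + 3)*C(-1, 2))*11 = ((-7 + 3)*(-3/2))*11 = -4*(-3/2)*11 = 6*11 = 66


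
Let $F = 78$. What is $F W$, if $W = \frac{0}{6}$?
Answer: $0$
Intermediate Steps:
$W = 0$ ($W = 0 \cdot \frac{1}{6} = 0$)
$F W = 78 \cdot 0 = 0$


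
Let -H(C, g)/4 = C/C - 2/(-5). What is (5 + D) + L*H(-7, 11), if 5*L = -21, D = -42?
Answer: -337/25 ≈ -13.480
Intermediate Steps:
H(C, g) = -28/5 (H(C, g) = -4*(C/C - 2/(-5)) = -4*(1 - 2*(-⅕)) = -4*(1 + ⅖) = -4*7/5 = -28/5)
L = -21/5 (L = (⅕)*(-21) = -21/5 ≈ -4.2000)
(5 + D) + L*H(-7, 11) = (5 - 42) - 21/5*(-28/5) = -37 + 588/25 = -337/25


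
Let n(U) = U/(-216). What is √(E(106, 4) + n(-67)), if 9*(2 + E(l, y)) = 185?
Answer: 5*√978/36 ≈ 4.3435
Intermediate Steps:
E(l, y) = 167/9 (E(l, y) = -2 + (⅑)*185 = -2 + 185/9 = 167/9)
n(U) = -U/216 (n(U) = U*(-1/216) = -U/216)
√(E(106, 4) + n(-67)) = √(167/9 - 1/216*(-67)) = √(167/9 + 67/216) = √(4075/216) = 5*√978/36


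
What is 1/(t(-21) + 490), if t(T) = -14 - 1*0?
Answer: 1/476 ≈ 0.0021008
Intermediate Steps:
t(T) = -14 (t(T) = -14 + 0 = -14)
1/(t(-21) + 490) = 1/(-14 + 490) = 1/476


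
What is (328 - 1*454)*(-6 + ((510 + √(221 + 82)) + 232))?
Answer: -92736 - 126*√303 ≈ -94929.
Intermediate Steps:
(328 - 1*454)*(-6 + ((510 + √(221 + 82)) + 232)) = (328 - 454)*(-6 + ((510 + √303) + 232)) = -126*(-6 + (742 + √303)) = -126*(736 + √303) = -92736 - 126*√303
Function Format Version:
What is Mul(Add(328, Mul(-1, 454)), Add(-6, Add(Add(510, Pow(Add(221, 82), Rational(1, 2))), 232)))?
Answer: Add(-92736, Mul(-126, Pow(303, Rational(1, 2)))) ≈ -94929.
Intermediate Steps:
Mul(Add(328, Mul(-1, 454)), Add(-6, Add(Add(510, Pow(Add(221, 82), Rational(1, 2))), 232))) = Mul(Add(328, -454), Add(-6, Add(Add(510, Pow(303, Rational(1, 2))), 232))) = Mul(-126, Add(-6, Add(742, Pow(303, Rational(1, 2))))) = Mul(-126, Add(736, Pow(303, Rational(1, 2)))) = Add(-92736, Mul(-126, Pow(303, Rational(1, 2))))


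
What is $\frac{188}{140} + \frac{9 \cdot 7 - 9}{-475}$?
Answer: $\frac{4087}{3325} \approx 1.2292$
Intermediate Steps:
$\frac{188}{140} + \frac{9 \cdot 7 - 9}{-475} = 188 \cdot \frac{1}{140} + \left(63 - 9\right) \left(- \frac{1}{475}\right) = \frac{47}{35} + 54 \left(- \frac{1}{475}\right) = \frac{47}{35} - \frac{54}{475} = \frac{4087}{3325}$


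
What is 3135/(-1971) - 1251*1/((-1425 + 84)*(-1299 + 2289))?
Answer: -5705801/3589410 ≈ -1.5896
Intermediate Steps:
3135/(-1971) - 1251*1/((-1425 + 84)*(-1299 + 2289)) = 3135*(-1/1971) - 1251/((-1341*990)) = -1045/657 - 1251/(-1327590) = -1045/657 - 1251*(-1/1327590) = -1045/657 + 139/147510 = -5705801/3589410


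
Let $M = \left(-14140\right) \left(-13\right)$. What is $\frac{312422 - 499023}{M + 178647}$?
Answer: $- \frac{186601}{362467} \approx -0.51481$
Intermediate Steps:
$M = 183820$
$\frac{312422 - 499023}{M + 178647} = \frac{312422 - 499023}{183820 + 178647} = - \frac{186601}{362467}$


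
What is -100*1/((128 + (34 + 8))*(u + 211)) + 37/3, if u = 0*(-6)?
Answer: 132689/10761 ≈ 12.331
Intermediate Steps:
u = 0
-100*1/((128 + (34 + 8))*(u + 211)) + 37/3 = -100*1/((0 + 211)*(128 + (34 + 8))) + 37/3 = -100*1/(211*(128 + 42)) + 37*(⅓) = -100/(170*211) + 37/3 = -100/35870 + 37/3 = -100*1/35870 + 37/3 = -10/3587 + 37/3 = 132689/10761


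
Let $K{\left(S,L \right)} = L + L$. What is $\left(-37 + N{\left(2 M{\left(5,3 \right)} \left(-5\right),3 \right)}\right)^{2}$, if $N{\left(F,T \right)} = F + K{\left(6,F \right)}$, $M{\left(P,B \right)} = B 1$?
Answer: $16129$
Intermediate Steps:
$M{\left(P,B \right)} = B$
$K{\left(S,L \right)} = 2 L$
$N{\left(F,T \right)} = 3 F$ ($N{\left(F,T \right)} = F + 2 F = 3 F$)
$\left(-37 + N{\left(2 M{\left(5,3 \right)} \left(-5\right),3 \right)}\right)^{2} = \left(-37 + 3 \cdot 2 \cdot 3 \left(-5\right)\right)^{2} = \left(-37 + 3 \cdot 6 \left(-5\right)\right)^{2} = \left(-37 + 3 \left(-30\right)\right)^{2} = \left(-37 - 90\right)^{2} = \left(-127\right)^{2} = 16129$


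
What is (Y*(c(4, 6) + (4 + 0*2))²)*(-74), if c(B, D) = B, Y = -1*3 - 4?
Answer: 33152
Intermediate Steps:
Y = -7 (Y = -3 - 4 = -7)
(Y*(c(4, 6) + (4 + 0*2))²)*(-74) = -7*(4 + (4 + 0*2))²*(-74) = -7*(4 + (4 + 0))²*(-74) = -7*(4 + 4)²*(-74) = -7*8²*(-74) = -7*64*(-74) = -448*(-74) = 33152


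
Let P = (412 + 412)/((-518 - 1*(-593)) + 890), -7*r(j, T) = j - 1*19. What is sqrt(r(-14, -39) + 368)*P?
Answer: 824*sqrt(18263)/6755 ≈ 16.485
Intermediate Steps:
r(j, T) = 19/7 - j/7 (r(j, T) = -(j - 1*19)/7 = -(j - 19)/7 = -(-19 + j)/7 = 19/7 - j/7)
P = 824/965 (P = 824/((-518 + 593) + 890) = 824/(75 + 890) = 824/965 ≈ 0.85389)
sqrt(r(-14, -39) + 368)*P = sqrt((19/7 - 1/7*(-14)) + 368)*(824/965) = sqrt((19/7 + 2) + 368)*(824/965) = sqrt(33/7 + 368)*(824/965) = sqrt(2609/7)*(824/965) = (sqrt(18263)/7)*(824/965) = 824*sqrt(18263)/6755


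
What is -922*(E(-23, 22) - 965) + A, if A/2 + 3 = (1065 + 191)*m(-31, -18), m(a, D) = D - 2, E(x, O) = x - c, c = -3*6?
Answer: 844094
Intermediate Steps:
c = -18
E(x, O) = 18 + x (E(x, O) = x - 1*(-18) = x + 18 = 18 + x)
m(a, D) = -2 + D
A = -50246 (A = -6 + 2*((1065 + 191)*(-2 - 18)) = -6 + 2*(1256*(-20)) = -6 + 2*(-25120) = -6 - 50240 = -50246)
-922*(E(-23, 22) - 965) + A = -922*((18 - 23) - 965) - 50246 = -922*(-5 - 965) - 50246 = -922*(-970) - 50246 = 894340 - 50246 = 844094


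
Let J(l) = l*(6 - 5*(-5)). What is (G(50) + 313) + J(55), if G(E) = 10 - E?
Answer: 1978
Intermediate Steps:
J(l) = 31*l (J(l) = l*(6 + 25) = l*31 = 31*l)
(G(50) + 313) + J(55) = ((10 - 1*50) + 313) + 31*55 = ((10 - 50) + 313) + 1705 = (-40 + 313) + 1705 = 273 + 1705 = 1978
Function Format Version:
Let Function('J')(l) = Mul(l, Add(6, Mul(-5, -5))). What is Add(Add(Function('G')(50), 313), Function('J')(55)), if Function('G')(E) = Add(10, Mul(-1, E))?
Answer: 1978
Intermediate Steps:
Function('J')(l) = Mul(31, l) (Function('J')(l) = Mul(l, Add(6, 25)) = Mul(l, 31) = Mul(31, l))
Add(Add(Function('G')(50), 313), Function('J')(55)) = Add(Add(Add(10, Mul(-1, 50)), 313), Mul(31, 55)) = Add(Add(Add(10, -50), 313), 1705) = Add(Add(-40, 313), 1705) = Add(273, 1705) = 1978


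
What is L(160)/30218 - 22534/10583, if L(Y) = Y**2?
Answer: -10789674/8415713 ≈ -1.2821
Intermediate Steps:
L(160)/30218 - 22534/10583 = 160**2/30218 - 22534/10583 = 25600*(1/30218) - 22534*1/10583 = 12800/15109 - 1186/557 = -10789674/8415713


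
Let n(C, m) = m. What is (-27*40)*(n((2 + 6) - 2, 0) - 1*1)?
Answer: 1080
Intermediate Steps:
(-27*40)*(n((2 + 6) - 2, 0) - 1*1) = (-27*40)*(0 - 1*1) = -1080*(0 - 1) = -1080*(-1) = 1080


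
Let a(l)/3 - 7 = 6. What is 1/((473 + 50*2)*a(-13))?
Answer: 1/22347 ≈ 4.4749e-5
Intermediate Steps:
a(l) = 39 (a(l) = 21 + 3*6 = 21 + 18 = 39)
1/((473 + 50*2)*a(-13)) = 1/((473 + 50*2)*39) = 1/((473 + 100)*39) = 1/(573*39) = 1/22347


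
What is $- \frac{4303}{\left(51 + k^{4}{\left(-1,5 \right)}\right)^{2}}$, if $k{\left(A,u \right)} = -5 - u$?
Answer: $- \frac{4303}{101022601} \approx -4.2594 \cdot 10^{-5}$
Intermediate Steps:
$- \frac{4303}{\left(51 + k^{4}{\left(-1,5 \right)}\right)^{2}} = - \frac{4303}{\left(51 + \left(-5 - 5\right)^{4}\right)^{2}} = - \frac{4303}{\left(51 + \left(-10\right)^{4}\right)^{2}} = - \frac{4303}{\left(51 + 10000\right)^{2}} = - \frac{4303}{10051^{2}} = - \frac{4303}{101022601}$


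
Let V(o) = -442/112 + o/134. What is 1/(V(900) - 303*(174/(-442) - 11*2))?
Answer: 829192/5628597197 ≈ 0.00014732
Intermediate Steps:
V(o) = -221/56 + o/134 (V(o) = -442*1/112 + o*(1/134) = -221/56 + o/134)
1/(V(900) - 303*(174/(-442) - 11*2)) = 1/((-221/56 + (1/134)*900) - 303*(174/(-442) - 11*2)) = 1/((-221/56 + 450/67) - 303*(174*(-1/442) - 22)) = 1/(10393/3752 - 303*(-87/221 - 22)) = 1/(10393/3752 - 303*(-4949/221)) = 1/(10393/3752 + 1499547/221) = 1/(5628597197/829192) = 829192/5628597197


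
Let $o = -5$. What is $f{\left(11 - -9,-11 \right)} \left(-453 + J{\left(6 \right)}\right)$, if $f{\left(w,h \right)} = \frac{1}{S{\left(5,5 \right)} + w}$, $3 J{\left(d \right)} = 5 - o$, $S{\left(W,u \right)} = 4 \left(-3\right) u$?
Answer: $\frac{1349}{120} \approx 11.242$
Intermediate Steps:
$S{\left(W,u \right)} = - 12 u$
$J{\left(d \right)} = \frac{10}{3}$ ($J{\left(d \right)} = \frac{5 - -5}{3} = \frac{5 + 5}{3} = \frac{1}{3} \cdot 10 = \frac{10}{3}$)
$f{\left(w,h \right)} = \frac{1}{-60 + w}$ ($f{\left(w,h \right)} = \frac{1}{\left(-12\right) 5 + w} = \frac{1}{-60 + w}$)
$f{\left(11 - -9,-11 \right)} \left(-453 + J{\left(6 \right)}\right) = \frac{-453 + \frac{10}{3}}{-60 + \left(11 - -9\right)} = \frac{1}{-60 + \left(11 + 9\right)} \left(- \frac{1349}{3}\right) = \frac{1}{-60 + 20} \left(- \frac{1349}{3}\right) = \frac{1}{-40} \left(- \frac{1349}{3}\right) = \left(- \frac{1}{40}\right) \left(- \frac{1349}{3}\right) = \frac{1349}{120}$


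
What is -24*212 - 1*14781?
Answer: -19869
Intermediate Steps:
-24*212 - 1*14781 = -5088 - 14781 = -19869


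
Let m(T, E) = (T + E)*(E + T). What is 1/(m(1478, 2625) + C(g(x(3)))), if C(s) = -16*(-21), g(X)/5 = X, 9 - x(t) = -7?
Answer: 1/16834945 ≈ 5.9400e-8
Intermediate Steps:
x(t) = 16 (x(t) = 9 - 1*(-7) = 9 + 7 = 16)
m(T, E) = (E + T)² (m(T, E) = (E + T)*(E + T) = (E + T)²)
g(X) = 5*X
C(s) = 336
1/(m(1478, 2625) + C(g(x(3)))) = 1/((2625 + 1478)² + 336) = 1/(4103² + 336) = 1/(16834609 + 336) = 1/16834945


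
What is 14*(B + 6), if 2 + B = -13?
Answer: -126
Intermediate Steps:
B = -15 (B = -2 - 13 = -15)
14*(B + 6) = 14*(-15 + 6) = 14*(-9) = -126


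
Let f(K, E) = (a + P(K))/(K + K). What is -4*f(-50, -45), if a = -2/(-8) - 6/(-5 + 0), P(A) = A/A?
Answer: 49/500 ≈ 0.098000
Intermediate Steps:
P(A) = 1
a = 29/20 (a = -2*(-⅛) - 6/(-5) = ¼ - 6*(-⅕) = ¼ + 6/5 = 29/20 ≈ 1.4500)
f(K, E) = 49/(40*K) (f(K, E) = (29/20 + 1)/(K + K) = 49/(20*((2*K))) = 49*(1/(2*K))/20 = 49/(40*K))
-4*f(-50, -45) = -49/(10*(-50)) = -49*(-1)/(10*50) = -4*(-49/2000) = 49/500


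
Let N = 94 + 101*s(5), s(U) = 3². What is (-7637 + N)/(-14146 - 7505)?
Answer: 6634/21651 ≈ 0.30641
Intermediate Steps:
s(U) = 9
N = 1003 (N = 94 + 101*9 = 94 + 909 = 1003)
(-7637 + N)/(-14146 - 7505) = (-7637 + 1003)/(-14146 - 7505) = -6634/(-21651) = -6634*(-1/21651) = 6634/21651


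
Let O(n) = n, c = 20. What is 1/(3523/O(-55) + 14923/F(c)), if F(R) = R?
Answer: 220/150061 ≈ 0.0014661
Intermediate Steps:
1/(3523/O(-55) + 14923/F(c)) = 1/(3523/(-55) + 14923/20) = 1/(3523*(-1/55) + 14923*(1/20)) = 1/(-3523/55 + 14923/20) = 1/(150061/220) = 220/150061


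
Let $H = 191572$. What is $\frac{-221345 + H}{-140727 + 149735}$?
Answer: $- \frac{29773}{9008} \approx -3.3052$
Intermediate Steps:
$\frac{-221345 + H}{-140727 + 149735} = \frac{-221345 + 191572}{-140727 + 149735} = - \frac{29773}{9008}$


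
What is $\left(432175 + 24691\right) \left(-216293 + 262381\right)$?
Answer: $21056040208$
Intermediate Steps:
$\left(432175 + 24691\right) \left(-216293 + 262381\right) = 456866 \cdot 46088 = 21056040208$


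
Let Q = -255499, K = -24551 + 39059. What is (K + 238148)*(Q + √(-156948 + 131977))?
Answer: -64553355344 + 252656*I*√24971 ≈ -6.4553e+10 + 3.9925e+7*I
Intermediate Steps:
K = 14508
(K + 238148)*(Q + √(-156948 + 131977)) = (14508 + 238148)*(-255499 + √(-156948 + 131977)) = 252656*(-255499 + √(-24971)) = 252656*(-255499 + I*√24971) = -64553355344 + 252656*I*√24971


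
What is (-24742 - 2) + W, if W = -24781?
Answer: -49525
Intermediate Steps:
(-24742 - 2) + W = (-24742 - 2) - 24781 = -24744 - 24781 = -49525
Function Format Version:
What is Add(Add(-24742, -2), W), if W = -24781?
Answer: -49525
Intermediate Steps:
Add(Add(-24742, -2), W) = Add(Add(-24742, -2), -24781) = Add(-24744, -24781) = -49525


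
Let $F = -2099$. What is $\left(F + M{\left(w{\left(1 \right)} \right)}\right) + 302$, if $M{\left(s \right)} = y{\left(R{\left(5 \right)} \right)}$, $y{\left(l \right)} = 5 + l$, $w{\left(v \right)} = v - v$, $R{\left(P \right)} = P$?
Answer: $-1787$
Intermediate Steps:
$w{\left(v \right)} = 0$
$M{\left(s \right)} = 10$ ($M{\left(s \right)} = 5 + 5 = 10$)
$\left(F + M{\left(w{\left(1 \right)} \right)}\right) + 302 = \left(-2099 + 10\right) + 302 = -2089 + 302 = -1787$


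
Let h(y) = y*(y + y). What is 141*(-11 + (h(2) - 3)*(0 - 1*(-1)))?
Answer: -846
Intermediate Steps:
h(y) = 2*y**2 (h(y) = y*(2*y) = 2*y**2)
141*(-11 + (h(2) - 3)*(0 - 1*(-1))) = 141*(-11 + (2*2**2 - 3)*(0 - 1*(-1))) = 141*(-11 + (2*4 - 3)*(0 + 1)) = 141*(-11 + (8 - 3)*1) = 141*(-11 + 5*1) = 141*(-11 + 5) = 141*(-6) = -846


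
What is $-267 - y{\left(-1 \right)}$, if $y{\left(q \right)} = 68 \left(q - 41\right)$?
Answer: $2589$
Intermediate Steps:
$y{\left(q \right)} = -2788 + 68 q$ ($y{\left(q \right)} = 68 \left(-41 + q\right) = -2788 + 68 q$)
$-267 - y{\left(-1 \right)} = -267 - \left(-2788 + 68 \left(-1\right)\right) = -267 - \left(-2788 - 68\right) = -267 - -2856 = -267 + 2856 = 2589$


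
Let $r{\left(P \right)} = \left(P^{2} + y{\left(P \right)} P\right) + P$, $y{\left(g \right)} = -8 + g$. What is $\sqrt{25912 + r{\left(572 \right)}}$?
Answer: $2 \sqrt{169069} \approx 822.36$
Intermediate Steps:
$r{\left(P \right)} = P + P^{2} + P \left(-8 + P\right)$ ($r{\left(P \right)} = \left(P^{2} + \left(-8 + P\right) P\right) + P = \left(P^{2} + P \left(-8 + P\right)\right) + P = P + P^{2} + P \left(-8 + P\right)$)
$\sqrt{25912 + r{\left(572 \right)}} = \sqrt{25912 + 572 \left(-7 + 2 \cdot 572\right)} = \sqrt{25912 + 572 \left(-7 + 1144\right)} = \sqrt{25912 + 572 \cdot 1137} = \sqrt{25912 + 650364} = \sqrt{676276} = 2 \sqrt{169069}$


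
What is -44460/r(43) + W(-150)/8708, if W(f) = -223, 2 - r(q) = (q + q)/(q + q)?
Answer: -387157903/8708 ≈ -44460.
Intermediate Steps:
r(q) = 1 (r(q) = 2 - (q + q)/(q + q) = 2 - 2*q/(2*q) = 2 - 2*q*1/(2*q) = 2 - 1*1 = 2 - 1 = 1)
-44460/r(43) + W(-150)/8708 = -44460/1 - 223/8708 = -44460*1 - 223*1/8708 = -44460 - 223/8708 = -387157903/8708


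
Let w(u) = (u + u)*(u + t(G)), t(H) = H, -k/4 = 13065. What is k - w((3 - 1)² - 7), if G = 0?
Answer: -52278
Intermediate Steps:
k = -52260 (k = -4*13065 = -52260)
w(u) = 2*u² (w(u) = (u + u)*(u + 0) = (2*u)*u = 2*u²)
k - w((3 - 1)² - 7) = -52260 - 2*((3 - 1)² - 7)² = -52260 - 2*(2² - 7)² = -52260 - 2*(4 - 7)² = -52260 - 2*(-3)² = -52260 - 2*9 = -52260 - 1*18 = -52260 - 18 = -52278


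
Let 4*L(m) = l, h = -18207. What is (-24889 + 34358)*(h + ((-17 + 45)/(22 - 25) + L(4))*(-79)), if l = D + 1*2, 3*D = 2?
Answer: -497756923/3 ≈ -1.6592e+8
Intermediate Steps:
D = ⅔ (D = (⅓)*2 = ⅔ ≈ 0.66667)
l = 8/3 (l = ⅔ + 1*2 = ⅔ + 2 = 8/3 ≈ 2.6667)
L(m) = ⅔ (L(m) = (¼)*(8/3) = ⅔)
(-24889 + 34358)*(h + ((-17 + 45)/(22 - 25) + L(4))*(-79)) = (-24889 + 34358)*(-18207 + ((-17 + 45)/(22 - 25) + ⅔)*(-79)) = 9469*(-18207 + (28/(-3) + ⅔)*(-79)) = 9469*(-18207 + (28*(-⅓) + ⅔)*(-79)) = 9469*(-18207 + (-28/3 + ⅔)*(-79)) = 9469*(-18207 - 26/3*(-79)) = 9469*(-18207 + 2054/3) = 9469*(-52567/3) = -497756923/3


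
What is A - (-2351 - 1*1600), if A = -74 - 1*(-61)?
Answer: 3938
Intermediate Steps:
A = -13 (A = -74 + 61 = -13)
A - (-2351 - 1*1600) = -13 - (-2351 - 1*1600) = -13 - (-2351 - 1600) = -13 - 1*(-3951) = -13 + 3951 = 3938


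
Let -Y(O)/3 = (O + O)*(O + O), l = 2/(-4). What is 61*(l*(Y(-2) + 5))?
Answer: 2623/2 ≈ 1311.5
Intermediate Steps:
l = -½ (l = 2*(-¼) = -½ ≈ -0.50000)
Y(O) = -12*O² (Y(O) = -3*(O + O)*(O + O) = -3*2*O*2*O = -12*O²)
61*(l*(Y(-2) + 5)) = 61*(-(-12*(-2)² + 5)/2) = 61*(-(-12*4 + 5)/2) = 61*(-(-48 + 5)/2) = 61*(-½*(-43)) = 61*(43/2) = 2623/2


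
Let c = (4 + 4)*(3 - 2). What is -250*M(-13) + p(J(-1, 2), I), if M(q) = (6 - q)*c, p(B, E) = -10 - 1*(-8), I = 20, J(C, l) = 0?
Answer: -38002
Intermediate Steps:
c = 8 (c = 8*1 = 8)
p(B, E) = -2 (p(B, E) = -10 + 8 = -2)
M(q) = 48 - 8*q (M(q) = (6 - q)*8 = 48 - 8*q)
-250*M(-13) + p(J(-1, 2), I) = -250*(48 - 8*(-13)) - 2 = -250*(48 + 104) - 2 = -250*152 - 2 = -38000 - 2 = -38002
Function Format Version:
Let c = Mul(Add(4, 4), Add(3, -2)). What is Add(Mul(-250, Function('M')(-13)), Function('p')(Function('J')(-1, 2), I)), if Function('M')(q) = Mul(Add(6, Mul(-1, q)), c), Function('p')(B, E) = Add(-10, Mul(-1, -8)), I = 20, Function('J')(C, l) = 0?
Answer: -38002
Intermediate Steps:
c = 8 (c = Mul(8, 1) = 8)
Function('p')(B, E) = -2 (Function('p')(B, E) = Add(-10, 8) = -2)
Function('M')(q) = Add(48, Mul(-8, q)) (Function('M')(q) = Mul(Add(6, Mul(-1, q)), 8) = Add(48, Mul(-8, q)))
Add(Mul(-250, Function('M')(-13)), Function('p')(Function('J')(-1, 2), I)) = Add(Mul(-250, Add(48, Mul(-8, -13))), -2) = Add(Mul(-250, Add(48, 104)), -2) = Add(Mul(-250, 152), -2) = Add(-38000, -2) = -38002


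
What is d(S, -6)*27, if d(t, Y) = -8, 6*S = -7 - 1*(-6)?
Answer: -216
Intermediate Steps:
S = -⅙ (S = (-7 - 1*(-6))/6 = (-7 + 6)/6 = (⅙)*(-1) = -⅙ ≈ -0.16667)
d(S, -6)*27 = -8*27 = -216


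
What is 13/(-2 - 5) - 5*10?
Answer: -363/7 ≈ -51.857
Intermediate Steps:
13/(-2 - 5) - 5*10 = 13/(-7) - 50 = 13*(-⅐) - 50 = -13/7 - 50 = -363/7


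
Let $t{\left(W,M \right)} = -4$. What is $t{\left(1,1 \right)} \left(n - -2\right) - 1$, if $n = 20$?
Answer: $-89$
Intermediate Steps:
$t{\left(1,1 \right)} \left(n - -2\right) - 1 = - 4 \left(20 - -2\right) - 1 = - 4 \left(20 + 2\right) - 1 = \left(-4\right) 22 - 1 = -88 - 1 = -89$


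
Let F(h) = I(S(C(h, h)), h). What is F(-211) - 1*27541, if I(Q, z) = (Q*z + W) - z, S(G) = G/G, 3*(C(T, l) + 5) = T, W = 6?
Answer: -27535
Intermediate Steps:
C(T, l) = -5 + T/3
S(G) = 1
I(Q, z) = 6 - z + Q*z (I(Q, z) = (Q*z + 6) - z = (6 + Q*z) - z = 6 - z + Q*z)
F(h) = 6 (F(h) = 6 - h + 1*h = 6 - h + h = 6)
F(-211) - 1*27541 = 6 - 1*27541 = 6 - 27541 = -27535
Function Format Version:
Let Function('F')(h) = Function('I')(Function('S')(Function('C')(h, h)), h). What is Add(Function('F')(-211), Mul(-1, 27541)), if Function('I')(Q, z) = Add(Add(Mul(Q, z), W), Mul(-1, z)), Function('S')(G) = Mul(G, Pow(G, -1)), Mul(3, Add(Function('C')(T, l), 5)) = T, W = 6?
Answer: -27535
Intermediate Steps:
Function('C')(T, l) = Add(-5, Mul(Rational(1, 3), T))
Function('S')(G) = 1
Function('I')(Q, z) = Add(6, Mul(-1, z), Mul(Q, z)) (Function('I')(Q, z) = Add(Add(Mul(Q, z), 6), Mul(-1, z)) = Add(Add(6, Mul(Q, z)), Mul(-1, z)) = Add(6, Mul(-1, z), Mul(Q, z)))
Function('F')(h) = 6 (Function('F')(h) = Add(6, Mul(-1, h), Mul(1, h)) = Add(6, Mul(-1, h), h) = 6)
Add(Function('F')(-211), Mul(-1, 27541)) = Add(6, Mul(-1, 27541)) = Add(6, -27541) = -27535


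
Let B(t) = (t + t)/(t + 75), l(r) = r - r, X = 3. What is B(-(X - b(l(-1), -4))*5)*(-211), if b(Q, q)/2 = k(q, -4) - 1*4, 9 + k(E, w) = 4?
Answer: -1477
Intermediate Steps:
k(E, w) = -5 (k(E, w) = -9 + 4 = -5)
l(r) = 0
b(Q, q) = -18 (b(Q, q) = 2*(-5 - 1*4) = 2*(-5 - 4) = 2*(-9) = -18)
B(t) = 2*t/(75 + t) (B(t) = (2*t)/(75 + t) = 2*t/(75 + t))
B(-(X - b(l(-1), -4))*5)*(-211) = (2*(-(3 - 1*(-18))*5)/(75 - (3 - 1*(-18))*5))*(-211) = (2*(-(3 + 18)*5)/(75 - (3 + 18)*5))*(-211) = (2*(-1*21*5)/(75 - 1*21*5))*(-211) = (2*(-21*5)/(75 - 21*5))*(-211) = (2*(-105)/(75 - 105))*(-211) = (2*(-105)/(-30))*(-211) = (2*(-105)*(-1/30))*(-211) = 7*(-211) = -1477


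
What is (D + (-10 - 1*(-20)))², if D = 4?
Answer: 196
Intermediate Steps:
(D + (-10 - 1*(-20)))² = (4 + (-10 - 1*(-20)))² = (4 + (-10 + 20))² = (4 + 10)² = 14² = 196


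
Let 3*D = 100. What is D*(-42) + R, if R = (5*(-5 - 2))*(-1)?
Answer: -1365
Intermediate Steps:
D = 100/3 (D = (⅓)*100 = 100/3 ≈ 33.333)
R = 35 (R = (5*(-7))*(-1) = -35*(-1) = 35)
D*(-42) + R = (100/3)*(-42) + 35 = -1400 + 35 = -1365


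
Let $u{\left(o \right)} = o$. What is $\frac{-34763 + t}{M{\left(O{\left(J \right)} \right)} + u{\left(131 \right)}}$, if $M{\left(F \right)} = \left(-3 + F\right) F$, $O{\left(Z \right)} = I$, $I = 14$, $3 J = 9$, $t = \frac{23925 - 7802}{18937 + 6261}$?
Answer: $- \frac{875941951}{7181430} \approx -121.97$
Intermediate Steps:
$t = \frac{16123}{25198} \approx 0.63985$
$J = 3$ ($J = \frac{1}{3} \cdot 9 = 3$)
$O{\left(Z \right)} = 14$
$M{\left(F \right)} = F \left(-3 + F\right)$
$\frac{-34763 + t}{M{\left(O{\left(J \right)} \right)} + u{\left(131 \right)}} = \frac{-34763 + \frac{16123}{25198}}{14 \left(-3 + 14\right) + 131} = - \frac{875941951}{25198 \left(14 \cdot 11 + 131\right)} = - \frac{875941951}{25198 \left(154 + 131\right)} = - \frac{875941951}{25198 \cdot 285} = \left(- \frac{875941951}{25198}\right) \frac{1}{285} = - \frac{875941951}{7181430}$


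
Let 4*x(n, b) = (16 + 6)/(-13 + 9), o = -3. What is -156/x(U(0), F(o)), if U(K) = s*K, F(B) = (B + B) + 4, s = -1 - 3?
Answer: 1248/11 ≈ 113.45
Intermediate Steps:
s = -4
F(B) = 4 + 2*B (F(B) = 2*B + 4 = 4 + 2*B)
U(K) = -4*K
x(n, b) = -11/8 (x(n, b) = ((16 + 6)/(-13 + 9))/4 = (22/(-4))/4 = (22*(-¼))/4 = (¼)*(-11/2) = -11/8)
-156/x(U(0), F(o)) = -156/(-11/8) = -156*(-8/11) = 1248/11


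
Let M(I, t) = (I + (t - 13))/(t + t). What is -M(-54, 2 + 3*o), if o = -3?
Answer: -37/7 ≈ -5.2857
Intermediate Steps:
M(I, t) = (-13 + I + t)/(2*t) (M(I, t) = (I + (-13 + t))/((2*t)) = (-13 + I + t)*(1/(2*t)) = (-13 + I + t)/(2*t))
-M(-54, 2 + 3*o) = -(-13 - 54 + (2 + 3*(-3)))/(2*(2 + 3*(-3))) = -(-13 - 54 + (2 - 9))/(2*(2 - 9)) = -(-13 - 54 - 7)/(2*(-7)) = -(-1)*(-74)/(2*7) = -1*37/7 = -37/7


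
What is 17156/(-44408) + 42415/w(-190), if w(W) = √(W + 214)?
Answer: -4289/11102 + 42415*√6/12 ≈ 8657.5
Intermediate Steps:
w(W) = √(214 + W)
17156/(-44408) + 42415/w(-190) = 17156/(-44408) + 42415/(√(214 - 190)) = 17156*(-1/44408) + 42415/(√24) = -4289/11102 + 42415/((2*√6)) = -4289/11102 + 42415*(√6/12) = -4289/11102 + 42415*√6/12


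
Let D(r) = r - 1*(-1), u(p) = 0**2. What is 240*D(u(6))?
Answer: 240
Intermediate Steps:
u(p) = 0
D(r) = 1 + r (D(r) = r + 1 = 1 + r)
240*D(u(6)) = 240*(1 + 0) = 240*1 = 240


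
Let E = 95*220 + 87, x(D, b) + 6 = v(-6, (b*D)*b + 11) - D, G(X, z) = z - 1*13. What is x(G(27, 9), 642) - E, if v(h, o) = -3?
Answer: -20992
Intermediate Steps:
G(X, z) = -13 + z (G(X, z) = z - 13 = -13 + z)
x(D, b) = -9 - D (x(D, b) = -6 + (-3 - D) = -9 - D)
E = 20987 (E = 20900 + 87 = 20987)
x(G(27, 9), 642) - E = (-9 - (-13 + 9)) - 1*20987 = (-9 - 1*(-4)) - 20987 = (-9 + 4) - 20987 = -5 - 20987 = -20992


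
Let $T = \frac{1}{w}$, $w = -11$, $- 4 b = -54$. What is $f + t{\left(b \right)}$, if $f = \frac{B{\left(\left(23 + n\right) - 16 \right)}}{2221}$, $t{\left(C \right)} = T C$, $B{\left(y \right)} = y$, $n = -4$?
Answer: $- \frac{59901}{48862} \approx -1.2259$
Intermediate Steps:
$b = \frac{27}{2}$ ($b = \left(- \frac{1}{4}\right) \left(-54\right) = \frac{27}{2} \approx 13.5$)
$T = - \frac{1}{11}$ ($T = \frac{1}{-11} = - \frac{1}{11} \approx -0.090909$)
$t{\left(C \right)} = - \frac{C}{11}$
$f = \frac{3}{2221}$ ($f = \frac{\left(23 - 4\right) - 16}{2221} = \left(19 - 16\right) \frac{1}{2221} = 3 \cdot \frac{1}{2221} = \frac{3}{2221} \approx 0.0013507$)
$f + t{\left(b \right)} = \frac{3}{2221} - \frac{27}{22} = - \frac{59901}{48862}$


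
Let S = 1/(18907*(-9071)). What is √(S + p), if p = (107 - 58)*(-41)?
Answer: I*√59092929311227871878/171505397 ≈ 44.822*I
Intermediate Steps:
S = -1/171505397 (S = (1/18907)*(-1/9071) = -1/171505397 ≈ -5.8307e-9)
p = -2009 (p = 49*(-41) = -2009)
√(S + p) = √(-1/171505397 - 2009) = √(-344554342574/171505397) = I*√59092929311227871878/171505397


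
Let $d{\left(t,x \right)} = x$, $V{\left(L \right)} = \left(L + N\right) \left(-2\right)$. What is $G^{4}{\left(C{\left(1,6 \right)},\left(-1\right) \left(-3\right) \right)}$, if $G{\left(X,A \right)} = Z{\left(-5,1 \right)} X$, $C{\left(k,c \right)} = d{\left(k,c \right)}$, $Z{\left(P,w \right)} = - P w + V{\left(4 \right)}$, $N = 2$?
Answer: $3111696$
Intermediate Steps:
$V{\left(L \right)} = -4 - 2 L$ ($V{\left(L \right)} = \left(L + 2\right) \left(-2\right) = \left(2 + L\right) \left(-2\right) = -4 - 2 L$)
$Z{\left(P,w \right)} = -12 - P w$ ($Z{\left(P,w \right)} = - P w - 12 = -12 - P w$)
$C{\left(k,c \right)} = c$
$G{\left(X,A \right)} = - 7 X$ ($G{\left(X,A \right)} = \left(-12 - \left(-5\right) 1\right) X = \left(-12 + 5\right) X = - 7 X$)
$G^{4}{\left(C{\left(1,6 \right)},\left(-1\right) \left(-3\right) \right)} = \left(\left(-7\right) 6\right)^{4} = \left(-42\right)^{4} = 3111696$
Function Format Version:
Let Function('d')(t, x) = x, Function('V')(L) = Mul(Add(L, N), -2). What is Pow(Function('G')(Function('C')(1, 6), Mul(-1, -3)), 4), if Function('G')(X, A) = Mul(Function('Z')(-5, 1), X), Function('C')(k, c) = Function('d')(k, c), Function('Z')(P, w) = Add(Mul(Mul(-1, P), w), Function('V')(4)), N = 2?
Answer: 3111696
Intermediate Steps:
Function('V')(L) = Add(-4, Mul(-2, L)) (Function('V')(L) = Mul(Add(L, 2), -2) = Mul(Add(2, L), -2) = Add(-4, Mul(-2, L)))
Function('Z')(P, w) = Add(-12, Mul(-1, P, w)) (Function('Z')(P, w) = Add(Mul(Mul(-1, P), w), Add(-4, Mul(-2, 4))) = Add(Mul(-1, P, w), Add(-4, -8)) = Add(Mul(-1, P, w), -12) = Add(-12, Mul(-1, P, w)))
Function('C')(k, c) = c
Function('G')(X, A) = Mul(-7, X) (Function('G')(X, A) = Mul(Add(-12, Mul(-1, -5, 1)), X) = Mul(Add(-12, 5), X) = Mul(-7, X))
Pow(Function('G')(Function('C')(1, 6), Mul(-1, -3)), 4) = Pow(Mul(-7, 6), 4) = Pow(-42, 4) = 3111696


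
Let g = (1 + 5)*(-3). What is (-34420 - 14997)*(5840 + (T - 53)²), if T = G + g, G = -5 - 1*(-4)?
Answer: -544773008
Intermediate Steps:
g = -18 (g = 6*(-3) = -18)
G = -1 (G = -5 + 4 = -1)
T = -19 (T = -1 - 18 = -19)
(-34420 - 14997)*(5840 + (T - 53)²) = (-34420 - 14997)*(5840 + (-19 - 53)²) = -49417*(5840 + (-72)²) = -49417*(5840 + 5184) = -49417*11024 = -544773008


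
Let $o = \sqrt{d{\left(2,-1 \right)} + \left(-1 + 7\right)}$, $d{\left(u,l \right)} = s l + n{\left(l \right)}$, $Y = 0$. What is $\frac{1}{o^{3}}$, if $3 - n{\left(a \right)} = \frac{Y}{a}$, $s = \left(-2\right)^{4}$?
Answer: $\frac{i \sqrt{7}}{49} \approx 0.053995 i$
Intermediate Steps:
$s = 16$
$n{\left(a \right)} = 3$ ($n{\left(a \right)} = 3 - \frac{0}{a} = 3 - 0 = 3 + 0 = 3$)
$d{\left(u,l \right)} = 3 + 16 l$ ($d{\left(u,l \right)} = 16 l + 3 = 3 + 16 l$)
$o = i \sqrt{7}$ ($o = \sqrt{\left(3 + 16 \left(-1\right)\right) + \left(-1 + 7\right)} = \sqrt{\left(3 - 16\right) + 6} = \sqrt{-13 + 6} = \sqrt{-7} = i \sqrt{7} \approx 2.6458 i$)
$\frac{1}{o^{3}} = \frac{1}{\left(i \sqrt{7}\right)^{3}} = \frac{1}{\left(-7\right) i \sqrt{7}} = \frac{i \sqrt{7}}{49}$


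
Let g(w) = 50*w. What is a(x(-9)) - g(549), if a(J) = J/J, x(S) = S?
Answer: -27449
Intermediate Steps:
a(J) = 1
a(x(-9)) - g(549) = 1 - 50*549 = 1 - 1*27450 = 1 - 27450 = -27449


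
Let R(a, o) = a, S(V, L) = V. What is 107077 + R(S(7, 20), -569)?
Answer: 107084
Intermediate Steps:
107077 + R(S(7, 20), -569) = 107077 + 7 = 107084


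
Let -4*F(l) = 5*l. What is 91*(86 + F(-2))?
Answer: 16107/2 ≈ 8053.5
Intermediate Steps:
F(l) = -5*l/4
91*(86 + F(-2)) = 91*(86 - 5/4*(-2)) = 91*(86 + 5/2) = 91*(177/2) = 16107/2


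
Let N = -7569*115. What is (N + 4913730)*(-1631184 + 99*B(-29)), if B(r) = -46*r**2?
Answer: -22080830237910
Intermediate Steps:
N = -870435
(N + 4913730)*(-1631184 + 99*B(-29)) = (-870435 + 4913730)*(-1631184 + 99*(-46*(-29)**2)) = 4043295*(-1631184 + 99*(-46*841)) = 4043295*(-1631184 + 99*(-38686)) = 4043295*(-1631184 - 3829914) = 4043295*(-5461098) = -22080830237910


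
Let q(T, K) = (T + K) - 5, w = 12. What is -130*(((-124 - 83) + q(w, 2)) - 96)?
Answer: 38220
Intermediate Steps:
q(T, K) = -5 + K + T (q(T, K) = (K + T) - 5 = -5 + K + T)
-130*(((-124 - 83) + q(w, 2)) - 96) = -130*(((-124 - 83) + (-5 + 2 + 12)) - 96) = -130*((-207 + 9) - 96) = -130*(-198 - 96) = -130*(-294) = 38220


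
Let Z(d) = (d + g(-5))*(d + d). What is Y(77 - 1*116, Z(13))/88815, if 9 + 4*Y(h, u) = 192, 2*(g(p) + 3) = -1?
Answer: 61/118420 ≈ 0.00051512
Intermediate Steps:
g(p) = -7/2 (g(p) = -3 + (½)*(-1) = -3 - ½ = -7/2)
Z(d) = 2*d*(-7/2 + d) (Z(d) = (d - 7/2)*(d + d) = (-7/2 + d)*(2*d) = 2*d*(-7/2 + d))
Y(h, u) = 183/4 (Y(h, u) = -9/4 + (¼)*192 = -9/4 + 48 = 183/4)
Y(77 - 1*116, Z(13))/88815 = (183/4)/88815 = (183/4)*(1/88815) = 61/118420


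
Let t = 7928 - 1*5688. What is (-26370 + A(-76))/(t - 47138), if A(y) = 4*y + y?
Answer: 13375/22449 ≈ 0.59579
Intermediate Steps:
A(y) = 5*y
t = 2240 (t = 7928 - 5688 = 2240)
(-26370 + A(-76))/(t - 47138) = (-26370 + 5*(-76))/(2240 - 47138) = (-26370 - 380)/(-44898) = -26750*(-1/44898) = 13375/22449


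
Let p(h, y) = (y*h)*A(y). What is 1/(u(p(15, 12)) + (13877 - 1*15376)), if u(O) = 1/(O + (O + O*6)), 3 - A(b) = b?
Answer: -12960/19427041 ≈ -0.00066711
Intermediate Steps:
A(b) = 3 - b
p(h, y) = h*y*(3 - y) (p(h, y) = (y*h)*(3 - y) = (h*y)*(3 - y) = h*y*(3 - y))
u(O) = 1/(8*O) (u(O) = 1/(O + (O + 6*O)) = 1/(O + 7*O) = 1/(8*O))
1/(u(p(15, 12)) + (13877 - 1*15376)) = 1/(1/(8*((15*12*(3 - 1*12)))) + (13877 - 1*15376)) = 1/(1/(8*((15*12*(3 - 12)))) + (13877 - 15376)) = 1/(1/(8*((15*12*(-9)))) - 1499) = 1/((1/8)/(-1620) - 1499) = 1/((1/8)*(-1/1620) - 1499) = 1/(-1/12960 - 1499) = 1/(-19427041/12960) = -12960/19427041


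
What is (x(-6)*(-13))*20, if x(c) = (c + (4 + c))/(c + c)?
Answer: -520/3 ≈ -173.33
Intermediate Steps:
x(c) = (4 + 2*c)/(2*c) (x(c) = (4 + 2*c)/((2*c)) = (4 + 2*c)*(1/(2*c)) = (4 + 2*c)/(2*c))
(x(-6)*(-13))*20 = (((2 - 6)/(-6))*(-13))*20 = (-⅙*(-4)*(-13))*20 = ((⅔)*(-13))*20 = -26/3*20 = -520/3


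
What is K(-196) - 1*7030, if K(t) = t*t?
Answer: 31386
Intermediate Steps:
K(t) = t²
K(-196) - 1*7030 = (-196)² - 1*7030 = 38416 - 7030 = 31386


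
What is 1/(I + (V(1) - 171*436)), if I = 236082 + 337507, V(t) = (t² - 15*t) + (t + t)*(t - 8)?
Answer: 1/499005 ≈ 2.0040e-6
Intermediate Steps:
V(t) = t² - 15*t + 2*t*(-8 + t) (V(t) = (t² - 15*t) + (2*t)*(-8 + t) = (t² - 15*t) + 2*t*(-8 + t) = t² - 15*t + 2*t*(-8 + t))
I = 573589
1/(I + (V(1) - 171*436)) = 1/(573589 + (1*(-31 + 3*1) - 171*436)) = 1/(573589 + (1*(-31 + 3) - 74556)) = 1/(573589 + (1*(-28) - 74556)) = 1/(573589 + (-28 - 74556)) = 1/(573589 - 74584) = 1/499005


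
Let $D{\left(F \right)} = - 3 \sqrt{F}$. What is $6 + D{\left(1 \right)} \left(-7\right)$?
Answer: $27$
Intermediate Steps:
$6 + D{\left(1 \right)} \left(-7\right) = 6 + - 3 \sqrt{1} \left(-7\right) = 6 + \left(-3\right) 1 \left(-7\right) = 6 - -21 = 6 + 21 = 27$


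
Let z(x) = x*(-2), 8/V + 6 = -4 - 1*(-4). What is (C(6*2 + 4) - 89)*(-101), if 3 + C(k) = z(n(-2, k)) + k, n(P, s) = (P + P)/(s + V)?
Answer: 83830/11 ≈ 7620.9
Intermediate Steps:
V = -4/3 (V = 8/(-6 + (-4 - 1*(-4))) = 8/(-6 + (-4 + 4)) = 8/(-6 + 0) = 8/(-6) = 8*(-⅙) = -4/3 ≈ -1.3333)
n(P, s) = 2*P/(-4/3 + s) (n(P, s) = (P + P)/(s - 4/3) = (2*P)/(-4/3 + s) = 2*P/(-4/3 + s))
z(x) = -2*x
C(k) = -3 + k + 24/(-4 + 3*k) (C(k) = -3 + (-12*(-2)/(-4 + 3*k) + k) = -3 + (-(-24)/(-4 + 3*k) + k) = -3 + (24/(-4 + 3*k) + k) = -3 + (k + 24/(-4 + 3*k)) = -3 + k + 24/(-4 + 3*k))
(C(6*2 + 4) - 89)*(-101) = ((24 + (-4 + 3*(6*2 + 4))*(-3 + (6*2 + 4)))/(-4 + 3*(6*2 + 4)) - 89)*(-101) = ((24 + (-4 + 3*(12 + 4))*(-3 + (12 + 4)))/(-4 + 3*(12 + 4)) - 89)*(-101) = ((24 + (-4 + 3*16)*(-3 + 16))/(-4 + 3*16) - 89)*(-101) = ((24 + (-4 + 48)*13)/(-4 + 48) - 89)*(-101) = ((24 + 44*13)/44 - 89)*(-101) = ((24 + 572)/44 - 89)*(-101) = ((1/44)*596 - 89)*(-101) = (149/11 - 89)*(-101) = -830/11*(-101) = 83830/11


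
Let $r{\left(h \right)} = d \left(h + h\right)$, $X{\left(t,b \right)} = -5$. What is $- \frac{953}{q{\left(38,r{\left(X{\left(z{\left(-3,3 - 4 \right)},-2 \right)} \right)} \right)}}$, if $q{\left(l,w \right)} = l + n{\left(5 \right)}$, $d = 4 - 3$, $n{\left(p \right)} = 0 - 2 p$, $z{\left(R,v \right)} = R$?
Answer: $- \frac{953}{28} \approx -34.036$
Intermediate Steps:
$n{\left(p \right)} = - 2 p$
$d = 1$
$r{\left(h \right)} = 2 h$ ($r{\left(h \right)} = 1 \left(h + h\right) = 1 \cdot 2 h = 2 h$)
$q{\left(l,w \right)} = -10 + l$ ($q{\left(l,w \right)} = l - 10 = -10 + l$)
$- \frac{953}{q{\left(38,r{\left(X{\left(z{\left(-3,3 - 4 \right)},-2 \right)} \right)} \right)}} = - \frac{953}{-10 + 38} = - \frac{953}{28}$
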